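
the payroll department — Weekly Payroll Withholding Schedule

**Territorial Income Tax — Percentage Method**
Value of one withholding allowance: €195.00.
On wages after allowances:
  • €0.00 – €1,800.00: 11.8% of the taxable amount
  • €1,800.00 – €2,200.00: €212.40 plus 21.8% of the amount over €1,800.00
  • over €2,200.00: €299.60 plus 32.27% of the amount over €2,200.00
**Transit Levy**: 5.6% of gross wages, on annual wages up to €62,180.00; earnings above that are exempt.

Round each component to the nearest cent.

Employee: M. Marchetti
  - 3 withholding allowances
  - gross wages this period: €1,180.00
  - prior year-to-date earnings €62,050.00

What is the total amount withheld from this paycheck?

Territorial Income Tax: taxable = €1,180.00 − 3×€195.00 = €595.00
  11.8% × €595.00 = €70.21
Transit Levy: cap €62,180.00 − YTD €62,050.00 = €130.00 subject; 5.6% × €130.00 = €7.28
Total: €70.21 + €7.28 = €77.49

€77.49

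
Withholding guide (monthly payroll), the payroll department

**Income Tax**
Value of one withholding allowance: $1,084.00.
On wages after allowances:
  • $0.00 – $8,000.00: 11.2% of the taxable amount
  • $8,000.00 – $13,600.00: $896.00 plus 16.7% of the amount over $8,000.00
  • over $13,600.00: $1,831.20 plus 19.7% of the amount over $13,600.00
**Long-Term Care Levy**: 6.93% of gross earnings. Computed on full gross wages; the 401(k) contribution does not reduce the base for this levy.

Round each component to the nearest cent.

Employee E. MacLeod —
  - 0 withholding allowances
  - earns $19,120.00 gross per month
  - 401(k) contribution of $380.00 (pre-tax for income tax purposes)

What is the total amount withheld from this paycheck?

$4,168.80

Income Tax: taxable = $19,120.00 − $380.00 = $18,740.00
  $1,831.20 + 19.7% × ($18,740.00 − $13,600.00) = $1,831.20 + 19.7% × $5,140.00 = $2,843.78
Long-Term Care Levy: 6.93% × $19,120.00 = $1,325.02
Total: $2,843.78 + $1,325.02 = $4,168.80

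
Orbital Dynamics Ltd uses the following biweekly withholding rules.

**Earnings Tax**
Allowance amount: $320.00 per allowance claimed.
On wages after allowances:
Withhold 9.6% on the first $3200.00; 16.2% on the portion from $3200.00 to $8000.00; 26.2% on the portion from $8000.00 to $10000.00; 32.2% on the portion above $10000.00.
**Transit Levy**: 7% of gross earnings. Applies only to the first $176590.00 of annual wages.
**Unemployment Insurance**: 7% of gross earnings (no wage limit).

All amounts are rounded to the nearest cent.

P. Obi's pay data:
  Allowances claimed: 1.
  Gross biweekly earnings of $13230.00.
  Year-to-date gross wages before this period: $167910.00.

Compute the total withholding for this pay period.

Earnings Tax: taxable = $13230.00 − 1×$320.00 = $12910.00
  $1608.80 + 32.2% × ($12910.00 − $10000.00) = $1608.80 + 32.2% × $2910.00 = $2545.82
Transit Levy: cap $176590.00 − YTD $167910.00 = $8680.00 subject; 7% × $8680.00 = $607.60
Unemployment Insurance: 7% × $13230.00 = $926.10
Total: $2545.82 + $607.60 + $926.10 = $4079.52

$4079.52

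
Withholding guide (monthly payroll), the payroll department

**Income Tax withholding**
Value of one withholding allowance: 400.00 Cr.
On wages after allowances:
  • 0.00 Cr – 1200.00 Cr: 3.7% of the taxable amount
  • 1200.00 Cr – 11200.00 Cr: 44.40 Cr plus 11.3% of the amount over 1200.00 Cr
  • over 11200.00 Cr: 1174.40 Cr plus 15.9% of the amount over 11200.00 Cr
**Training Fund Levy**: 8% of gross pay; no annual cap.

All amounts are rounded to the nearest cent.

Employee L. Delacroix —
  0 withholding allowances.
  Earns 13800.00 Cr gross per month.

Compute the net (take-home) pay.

11108.20 Cr

Income Tax: taxable = 13800.00 Cr
  1174.40 Cr + 15.9% × (13800.00 Cr − 11200.00 Cr) = 1174.40 Cr + 15.9% × 2600.00 Cr = 1587.80 Cr
Training Fund Levy: 8% × 13800.00 Cr = 1104.00 Cr
Total withheld: 1587.80 Cr + 1104.00 Cr = 2691.80 Cr
Net pay: 13800.00 Cr − 2691.80 Cr = 11108.20 Cr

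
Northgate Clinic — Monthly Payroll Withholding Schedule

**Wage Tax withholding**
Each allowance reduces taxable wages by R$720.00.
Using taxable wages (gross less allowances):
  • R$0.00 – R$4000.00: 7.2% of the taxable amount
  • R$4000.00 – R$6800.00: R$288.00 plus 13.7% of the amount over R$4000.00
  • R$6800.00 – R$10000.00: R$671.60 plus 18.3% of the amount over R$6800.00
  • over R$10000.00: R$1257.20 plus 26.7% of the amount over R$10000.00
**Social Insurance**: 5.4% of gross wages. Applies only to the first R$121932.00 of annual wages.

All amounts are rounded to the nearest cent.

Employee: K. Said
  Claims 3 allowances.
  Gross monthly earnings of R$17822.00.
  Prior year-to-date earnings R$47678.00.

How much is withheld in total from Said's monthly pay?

Wage Tax: taxable = R$17822.00 − 3×R$720.00 = R$15662.00
  R$1257.20 + 26.7% × (R$15662.00 − R$10000.00) = R$1257.20 + 26.7% × R$5662.00 = R$2768.95
Social Insurance: 5.4% × R$17822.00 = R$962.39
Total: R$2768.95 + R$962.39 = R$3731.34

R$3731.34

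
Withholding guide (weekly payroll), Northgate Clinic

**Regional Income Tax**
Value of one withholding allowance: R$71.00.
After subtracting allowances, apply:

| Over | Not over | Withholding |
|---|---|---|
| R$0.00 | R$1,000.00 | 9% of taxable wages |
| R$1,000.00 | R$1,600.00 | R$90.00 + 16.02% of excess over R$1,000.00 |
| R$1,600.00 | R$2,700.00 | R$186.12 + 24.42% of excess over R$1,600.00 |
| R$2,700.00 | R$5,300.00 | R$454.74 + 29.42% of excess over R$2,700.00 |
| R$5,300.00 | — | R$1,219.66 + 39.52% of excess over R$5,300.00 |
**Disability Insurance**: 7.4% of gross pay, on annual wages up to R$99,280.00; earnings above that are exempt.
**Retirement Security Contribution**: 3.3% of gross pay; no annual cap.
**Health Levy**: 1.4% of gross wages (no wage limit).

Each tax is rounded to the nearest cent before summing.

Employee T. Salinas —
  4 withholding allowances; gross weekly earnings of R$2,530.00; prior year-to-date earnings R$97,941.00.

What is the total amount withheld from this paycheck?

Regional Income Tax: taxable = R$2,530.00 − 4×R$71.00 = R$2,246.00
  R$186.12 + 24.42% × (R$2,246.00 − R$1,600.00) = R$186.12 + 24.42% × R$646.00 = R$343.87
Disability Insurance: cap R$99,280.00 − YTD R$97,941.00 = R$1,339.00 subject; 7.4% × R$1,339.00 = R$99.09
Retirement Security Contribution: 3.3% × R$2,530.00 = R$83.49
Health Levy: 1.4% × R$2,530.00 = R$35.42
Total: R$343.87 + R$99.09 + R$83.49 + R$35.42 = R$561.87

R$561.87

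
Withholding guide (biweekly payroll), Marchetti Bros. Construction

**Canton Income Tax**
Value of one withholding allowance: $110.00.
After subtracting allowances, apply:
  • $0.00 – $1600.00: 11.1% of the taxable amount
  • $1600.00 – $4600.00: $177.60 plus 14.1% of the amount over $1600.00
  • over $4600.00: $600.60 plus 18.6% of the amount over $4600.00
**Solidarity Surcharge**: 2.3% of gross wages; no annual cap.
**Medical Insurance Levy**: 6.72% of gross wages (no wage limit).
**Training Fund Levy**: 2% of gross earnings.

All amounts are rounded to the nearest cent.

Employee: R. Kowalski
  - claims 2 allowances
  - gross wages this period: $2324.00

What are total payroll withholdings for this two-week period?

Canton Income Tax: taxable = $2324.00 − 2×$110.00 = $2104.00
  $177.60 + 14.1% × ($2104.00 − $1600.00) = $177.60 + 14.1% × $504.00 = $248.66
Solidarity Surcharge: 2.3% × $2324.00 = $53.45
Medical Insurance Levy: 6.72% × $2324.00 = $156.17
Training Fund Levy: 2% × $2324.00 = $46.48
Total: $248.66 + $53.45 + $156.17 + $46.48 = $504.76

$504.76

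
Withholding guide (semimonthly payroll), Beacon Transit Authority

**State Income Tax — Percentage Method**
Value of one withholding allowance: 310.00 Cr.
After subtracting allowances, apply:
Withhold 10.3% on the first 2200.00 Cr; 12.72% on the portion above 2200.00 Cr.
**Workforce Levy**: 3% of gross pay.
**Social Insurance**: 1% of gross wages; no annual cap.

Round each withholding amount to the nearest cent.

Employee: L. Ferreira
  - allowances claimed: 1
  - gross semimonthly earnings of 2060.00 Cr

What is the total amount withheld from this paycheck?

262.65 Cr

State Income Tax: taxable = 2060.00 Cr − 1×310.00 Cr = 1750.00 Cr
  10.3% × 1750.00 Cr = 180.25 Cr
Workforce Levy: 3% × 2060.00 Cr = 61.80 Cr
Social Insurance: 1% × 2060.00 Cr = 20.60 Cr
Total: 180.25 Cr + 61.80 Cr + 20.60 Cr = 262.65 Cr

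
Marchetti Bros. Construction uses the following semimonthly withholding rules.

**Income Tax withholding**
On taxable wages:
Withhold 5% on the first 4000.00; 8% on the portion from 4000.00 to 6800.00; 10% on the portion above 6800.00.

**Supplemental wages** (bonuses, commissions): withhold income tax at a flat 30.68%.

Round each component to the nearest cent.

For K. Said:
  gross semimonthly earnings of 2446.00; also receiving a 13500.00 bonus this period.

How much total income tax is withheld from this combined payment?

4264.10

Income Tax: taxable = 2446.00
  5% × 2446.00 = 122.30
Supplemental (30.68% flat on bonus): 30.68% × 13500.00 = 4141.80
Total income tax: 122.30 + 4141.80 = 4264.10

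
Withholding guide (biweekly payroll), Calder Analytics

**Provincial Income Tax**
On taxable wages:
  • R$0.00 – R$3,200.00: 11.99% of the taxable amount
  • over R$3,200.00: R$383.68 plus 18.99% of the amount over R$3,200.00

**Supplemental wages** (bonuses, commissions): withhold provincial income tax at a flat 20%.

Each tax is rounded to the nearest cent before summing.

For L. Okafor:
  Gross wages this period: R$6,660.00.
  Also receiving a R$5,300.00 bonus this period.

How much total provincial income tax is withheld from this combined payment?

Provincial Income Tax: taxable = R$6,660.00
  R$383.68 + 18.99% × (R$6,660.00 − R$3,200.00) = R$383.68 + 18.99% × R$3,460.00 = R$1,040.73
Supplemental (20% flat on bonus): 20% × R$5,300.00 = R$1,060.00
Total provincial income tax: R$1,040.73 + R$1,060.00 = R$2,100.73

R$2,100.73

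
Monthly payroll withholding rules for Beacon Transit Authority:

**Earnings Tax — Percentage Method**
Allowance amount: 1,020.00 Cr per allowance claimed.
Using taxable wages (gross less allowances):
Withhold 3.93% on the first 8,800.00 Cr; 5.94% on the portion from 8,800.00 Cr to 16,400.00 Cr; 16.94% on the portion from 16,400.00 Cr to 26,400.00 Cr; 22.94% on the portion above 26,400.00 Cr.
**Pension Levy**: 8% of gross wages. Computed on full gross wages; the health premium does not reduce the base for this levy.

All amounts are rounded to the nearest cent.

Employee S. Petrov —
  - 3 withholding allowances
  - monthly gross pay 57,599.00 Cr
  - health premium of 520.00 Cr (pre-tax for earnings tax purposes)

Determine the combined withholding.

13,435.00 Cr

Earnings Tax: taxable = 57,599.00 Cr − 520.00 Cr − 3×1,020.00 Cr = 54,019.00 Cr
  2,491.28 Cr + 22.94% × (54,019.00 Cr − 26,400.00 Cr) = 2,491.28 Cr + 22.94% × 27,619.00 Cr = 8,827.08 Cr
Pension Levy: 8% × 57,599.00 Cr = 4,607.92 Cr
Total: 8,827.08 Cr + 4,607.92 Cr = 13,435.00 Cr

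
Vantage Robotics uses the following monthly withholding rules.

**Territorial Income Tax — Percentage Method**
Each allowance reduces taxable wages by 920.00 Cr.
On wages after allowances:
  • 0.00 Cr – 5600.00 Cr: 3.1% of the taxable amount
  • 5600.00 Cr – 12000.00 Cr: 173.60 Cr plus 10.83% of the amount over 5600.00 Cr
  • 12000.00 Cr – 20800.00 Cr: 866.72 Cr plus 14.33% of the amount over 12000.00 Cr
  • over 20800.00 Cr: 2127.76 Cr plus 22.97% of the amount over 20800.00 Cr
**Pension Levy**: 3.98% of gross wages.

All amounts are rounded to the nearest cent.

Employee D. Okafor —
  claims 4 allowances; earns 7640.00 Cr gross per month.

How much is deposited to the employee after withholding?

Territorial Income Tax: taxable = 7640.00 Cr − 4×920.00 Cr = 3960.00 Cr
  3.1% × 3960.00 Cr = 122.76 Cr
Pension Levy: 3.98% × 7640.00 Cr = 304.07 Cr
Total withheld: 122.76 Cr + 304.07 Cr = 426.83 Cr
Net pay: 7640.00 Cr − 426.83 Cr = 7213.17 Cr

7213.17 Cr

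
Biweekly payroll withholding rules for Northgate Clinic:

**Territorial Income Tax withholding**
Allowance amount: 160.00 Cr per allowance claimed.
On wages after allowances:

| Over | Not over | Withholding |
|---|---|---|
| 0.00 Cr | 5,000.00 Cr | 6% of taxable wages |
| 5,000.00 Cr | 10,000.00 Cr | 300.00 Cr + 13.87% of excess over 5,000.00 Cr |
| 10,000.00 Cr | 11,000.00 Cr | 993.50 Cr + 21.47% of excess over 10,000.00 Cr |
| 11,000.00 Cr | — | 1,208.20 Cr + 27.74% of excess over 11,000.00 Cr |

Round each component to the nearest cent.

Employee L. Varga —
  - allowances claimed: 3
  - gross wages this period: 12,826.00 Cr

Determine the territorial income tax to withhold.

Territorial Income Tax: taxable = 12,826.00 Cr − 3×160.00 Cr = 12,346.00 Cr
  1,208.20 Cr + 27.74% × (12,346.00 Cr − 11,000.00 Cr) = 1,208.20 Cr + 27.74% × 1,346.00 Cr = 1,581.58 Cr

1,581.58 Cr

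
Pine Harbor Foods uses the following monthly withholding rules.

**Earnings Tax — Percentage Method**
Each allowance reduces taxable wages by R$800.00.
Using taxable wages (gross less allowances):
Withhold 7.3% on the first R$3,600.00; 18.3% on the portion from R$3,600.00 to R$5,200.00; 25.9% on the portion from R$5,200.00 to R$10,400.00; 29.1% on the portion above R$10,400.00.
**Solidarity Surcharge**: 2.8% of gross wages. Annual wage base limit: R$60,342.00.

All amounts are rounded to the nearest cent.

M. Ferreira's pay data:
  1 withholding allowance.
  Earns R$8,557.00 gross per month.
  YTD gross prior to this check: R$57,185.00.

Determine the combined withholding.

R$1,306.26

Earnings Tax: taxable = R$8,557.00 − 1×R$800.00 = R$7,757.00
  R$555.60 + 25.9% × (R$7,757.00 − R$5,200.00) = R$555.60 + 25.9% × R$2,557.00 = R$1,217.86
Solidarity Surcharge: cap R$60,342.00 − YTD R$57,185.00 = R$3,157.00 subject; 2.8% × R$3,157.00 = R$88.40
Total: R$1,217.86 + R$88.40 = R$1,306.26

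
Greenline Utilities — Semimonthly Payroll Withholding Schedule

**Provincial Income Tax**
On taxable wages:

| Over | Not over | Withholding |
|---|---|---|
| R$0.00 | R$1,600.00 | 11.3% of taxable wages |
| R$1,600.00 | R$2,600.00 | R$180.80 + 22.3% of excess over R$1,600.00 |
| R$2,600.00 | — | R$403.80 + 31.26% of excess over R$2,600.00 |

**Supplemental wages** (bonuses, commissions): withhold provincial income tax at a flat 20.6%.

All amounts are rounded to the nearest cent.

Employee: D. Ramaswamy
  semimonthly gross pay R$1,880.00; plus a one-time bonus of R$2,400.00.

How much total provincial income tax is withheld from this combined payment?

R$737.64

Provincial Income Tax: taxable = R$1,880.00
  R$180.80 + 22.3% × (R$1,880.00 − R$1,600.00) = R$180.80 + 22.3% × R$280.00 = R$243.24
Supplemental (20.6% flat on bonus): 20.6% × R$2,400.00 = R$494.40
Total provincial income tax: R$243.24 + R$494.40 = R$737.64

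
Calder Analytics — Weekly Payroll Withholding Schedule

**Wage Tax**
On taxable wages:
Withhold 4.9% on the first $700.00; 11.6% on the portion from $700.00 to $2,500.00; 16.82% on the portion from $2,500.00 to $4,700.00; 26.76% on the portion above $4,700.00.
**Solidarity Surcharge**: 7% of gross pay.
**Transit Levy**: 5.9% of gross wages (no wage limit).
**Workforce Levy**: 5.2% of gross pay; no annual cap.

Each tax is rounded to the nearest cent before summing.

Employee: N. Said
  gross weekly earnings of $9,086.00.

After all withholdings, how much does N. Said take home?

Wage Tax: taxable = $9,086.00
  $613.14 + 26.76% × ($9,086.00 − $4,700.00) = $613.14 + 26.76% × $4,386.00 = $1,786.83
Solidarity Surcharge: 7% × $9,086.00 = $636.02
Transit Levy: 5.9% × $9,086.00 = $536.07
Workforce Levy: 5.2% × $9,086.00 = $472.47
Total withheld: $1,786.83 + $636.02 + $536.07 + $472.47 = $3,431.39
Net pay: $9,086.00 − $3,431.39 = $5,654.61

$5,654.61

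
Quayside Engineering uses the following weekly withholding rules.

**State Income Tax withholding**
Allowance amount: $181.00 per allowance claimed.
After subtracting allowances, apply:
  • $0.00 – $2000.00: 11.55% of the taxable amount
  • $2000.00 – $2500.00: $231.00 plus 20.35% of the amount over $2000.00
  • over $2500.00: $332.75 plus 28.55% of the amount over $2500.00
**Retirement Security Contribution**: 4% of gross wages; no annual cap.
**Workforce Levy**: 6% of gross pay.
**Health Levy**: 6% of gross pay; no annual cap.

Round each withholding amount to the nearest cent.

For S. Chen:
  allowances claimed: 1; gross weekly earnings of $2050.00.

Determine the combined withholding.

State Income Tax: taxable = $2050.00 − 1×$181.00 = $1869.00
  11.55% × $1869.00 = $215.87
Retirement Security Contribution: 4% × $2050.00 = $82.00
Workforce Levy: 6% × $2050.00 = $123.00
Health Levy: 6% × $2050.00 = $123.00
Total: $215.87 + $82.00 + $123.00 + $123.00 = $543.87

$543.87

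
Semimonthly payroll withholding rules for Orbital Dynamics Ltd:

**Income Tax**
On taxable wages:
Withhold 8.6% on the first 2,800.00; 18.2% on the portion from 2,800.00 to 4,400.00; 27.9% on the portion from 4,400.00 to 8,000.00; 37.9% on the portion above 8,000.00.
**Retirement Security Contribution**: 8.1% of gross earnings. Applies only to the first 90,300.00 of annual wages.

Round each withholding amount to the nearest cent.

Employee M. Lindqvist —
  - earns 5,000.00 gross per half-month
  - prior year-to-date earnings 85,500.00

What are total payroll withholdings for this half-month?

1,088.20

Income Tax: taxable = 5,000.00
  532.00 + 27.9% × (5,000.00 − 4,400.00) = 532.00 + 27.9% × 600.00 = 699.40
Retirement Security Contribution: cap 90,300.00 − YTD 85,500.00 = 4,800.00 subject; 8.1% × 4,800.00 = 388.80
Total: 699.40 + 388.80 = 1,088.20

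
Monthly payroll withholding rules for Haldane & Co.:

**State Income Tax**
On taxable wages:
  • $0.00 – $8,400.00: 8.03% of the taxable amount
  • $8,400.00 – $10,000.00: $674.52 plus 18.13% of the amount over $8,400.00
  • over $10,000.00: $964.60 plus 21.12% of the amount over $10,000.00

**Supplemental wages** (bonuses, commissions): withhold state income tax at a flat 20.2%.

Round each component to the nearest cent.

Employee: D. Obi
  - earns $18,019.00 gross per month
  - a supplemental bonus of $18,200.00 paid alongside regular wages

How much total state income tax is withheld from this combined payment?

$6,334.61

State Income Tax: taxable = $18,019.00
  $964.60 + 21.12% × ($18,019.00 − $10,000.00) = $964.60 + 21.12% × $8,019.00 = $2,658.21
Supplemental (20.2% flat on bonus): 20.2% × $18,200.00 = $3,676.40
Total state income tax: $2,658.21 + $3,676.40 = $6,334.61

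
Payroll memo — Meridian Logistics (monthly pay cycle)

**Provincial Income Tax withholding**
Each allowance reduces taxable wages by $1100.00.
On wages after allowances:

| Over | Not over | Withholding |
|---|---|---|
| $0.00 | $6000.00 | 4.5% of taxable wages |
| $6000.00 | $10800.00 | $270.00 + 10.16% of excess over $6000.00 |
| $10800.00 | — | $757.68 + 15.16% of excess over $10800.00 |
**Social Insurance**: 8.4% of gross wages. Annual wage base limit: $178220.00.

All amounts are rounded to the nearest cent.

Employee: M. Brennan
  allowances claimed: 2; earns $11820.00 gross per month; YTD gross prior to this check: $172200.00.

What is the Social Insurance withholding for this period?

Social Insurance: cap $178220.00 − YTD $172200.00 = $6020.00 subject; 8.4% × $6020.00 = $505.68

$505.68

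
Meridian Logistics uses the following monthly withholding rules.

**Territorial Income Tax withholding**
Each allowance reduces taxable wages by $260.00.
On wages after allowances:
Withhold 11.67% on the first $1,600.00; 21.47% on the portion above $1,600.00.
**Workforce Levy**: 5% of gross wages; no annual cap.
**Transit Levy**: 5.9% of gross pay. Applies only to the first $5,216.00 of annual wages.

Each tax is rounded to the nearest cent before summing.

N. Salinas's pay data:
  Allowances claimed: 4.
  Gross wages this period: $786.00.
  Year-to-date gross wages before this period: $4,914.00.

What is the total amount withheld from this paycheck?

$57.12

Territorial Income Tax: taxable = $786.00 − 4×$260.00 = $-254.00
  Taxable ≤ 0 → $0.00
Workforce Levy: 5% × $786.00 = $39.30
Transit Levy: cap $5,216.00 − YTD $4,914.00 = $302.00 subject; 5.9% × $302.00 = $17.82
Total: $0.00 + $39.30 + $17.82 = $57.12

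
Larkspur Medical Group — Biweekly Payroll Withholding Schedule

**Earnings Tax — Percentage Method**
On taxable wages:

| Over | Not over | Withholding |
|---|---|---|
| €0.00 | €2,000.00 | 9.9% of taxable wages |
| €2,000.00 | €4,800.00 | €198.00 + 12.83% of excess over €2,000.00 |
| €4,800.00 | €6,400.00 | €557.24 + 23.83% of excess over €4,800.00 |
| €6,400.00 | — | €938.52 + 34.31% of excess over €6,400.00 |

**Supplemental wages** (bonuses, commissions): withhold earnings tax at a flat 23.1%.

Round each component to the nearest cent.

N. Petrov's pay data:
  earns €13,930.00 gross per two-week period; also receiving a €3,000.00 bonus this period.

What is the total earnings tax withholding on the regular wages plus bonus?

Earnings Tax: taxable = €13,930.00
  €938.52 + 34.31% × (€13,930.00 − €6,400.00) = €938.52 + 34.31% × €7,530.00 = €3,522.06
Supplemental (23.1% flat on bonus): 23.1% × €3,000.00 = €693.00
Total earnings tax: €3,522.06 + €693.00 = €4,215.06

€4,215.06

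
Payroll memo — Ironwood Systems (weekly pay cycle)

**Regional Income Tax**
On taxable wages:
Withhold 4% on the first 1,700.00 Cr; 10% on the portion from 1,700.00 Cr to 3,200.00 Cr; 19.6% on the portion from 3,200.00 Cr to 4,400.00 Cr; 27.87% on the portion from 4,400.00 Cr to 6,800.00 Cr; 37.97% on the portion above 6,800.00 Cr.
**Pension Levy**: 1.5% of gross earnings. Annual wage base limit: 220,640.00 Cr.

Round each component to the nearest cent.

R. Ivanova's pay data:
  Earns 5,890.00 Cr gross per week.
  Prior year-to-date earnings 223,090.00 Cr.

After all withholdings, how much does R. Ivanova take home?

Regional Income Tax: taxable = 5,890.00 Cr
  453.20 Cr + 27.87% × (5,890.00 Cr − 4,400.00 Cr) = 453.20 Cr + 27.87% × 1,490.00 Cr = 868.46 Cr
Pension Levy: YTD 223,090.00 Cr ≥ cap 220,640.00 Cr → 0.00 Cr
Total withheld: 868.46 Cr + 0.00 Cr = 868.46 Cr
Net pay: 5,890.00 Cr − 868.46 Cr = 5,021.54 Cr

5,021.54 Cr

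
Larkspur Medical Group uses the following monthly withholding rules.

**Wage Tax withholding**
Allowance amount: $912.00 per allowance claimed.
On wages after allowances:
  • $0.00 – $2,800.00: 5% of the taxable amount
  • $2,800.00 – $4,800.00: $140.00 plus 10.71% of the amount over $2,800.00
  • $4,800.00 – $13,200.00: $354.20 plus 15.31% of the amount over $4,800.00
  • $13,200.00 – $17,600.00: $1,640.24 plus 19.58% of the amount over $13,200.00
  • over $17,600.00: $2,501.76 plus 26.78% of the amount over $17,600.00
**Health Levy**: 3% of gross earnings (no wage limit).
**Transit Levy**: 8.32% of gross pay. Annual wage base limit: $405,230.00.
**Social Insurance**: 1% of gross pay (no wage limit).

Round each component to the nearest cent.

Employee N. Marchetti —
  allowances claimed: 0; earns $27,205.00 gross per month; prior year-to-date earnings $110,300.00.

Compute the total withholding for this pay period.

$8,425.64

Wage Tax: taxable = $27,205.00
  $2,501.76 + 26.78% × ($27,205.00 − $17,600.00) = $2,501.76 + 26.78% × $9,605.00 = $5,073.98
Health Levy: 3% × $27,205.00 = $816.15
Transit Levy: 8.32% × $27,205.00 = $2,263.46
Social Insurance: 1% × $27,205.00 = $272.05
Total: $5,073.98 + $816.15 + $2,263.46 + $272.05 = $8,425.64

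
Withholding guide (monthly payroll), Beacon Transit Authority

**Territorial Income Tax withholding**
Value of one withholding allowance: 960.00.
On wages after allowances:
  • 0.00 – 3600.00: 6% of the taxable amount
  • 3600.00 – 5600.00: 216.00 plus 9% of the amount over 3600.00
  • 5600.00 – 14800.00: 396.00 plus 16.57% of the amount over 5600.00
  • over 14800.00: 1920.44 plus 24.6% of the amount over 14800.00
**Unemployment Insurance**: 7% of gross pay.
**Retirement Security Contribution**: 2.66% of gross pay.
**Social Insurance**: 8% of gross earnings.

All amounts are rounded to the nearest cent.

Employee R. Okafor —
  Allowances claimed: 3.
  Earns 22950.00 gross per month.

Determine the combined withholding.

7269.83

Territorial Income Tax: taxable = 22950.00 − 3×960.00 = 20070.00
  1920.44 + 24.6% × (20070.00 − 14800.00) = 1920.44 + 24.6% × 5270.00 = 3216.86
Unemployment Insurance: 7% × 22950.00 = 1606.50
Retirement Security Contribution: 2.66% × 22950.00 = 610.47
Social Insurance: 8% × 22950.00 = 1836.00
Total: 3216.86 + 1606.50 + 610.47 + 1836.00 = 7269.83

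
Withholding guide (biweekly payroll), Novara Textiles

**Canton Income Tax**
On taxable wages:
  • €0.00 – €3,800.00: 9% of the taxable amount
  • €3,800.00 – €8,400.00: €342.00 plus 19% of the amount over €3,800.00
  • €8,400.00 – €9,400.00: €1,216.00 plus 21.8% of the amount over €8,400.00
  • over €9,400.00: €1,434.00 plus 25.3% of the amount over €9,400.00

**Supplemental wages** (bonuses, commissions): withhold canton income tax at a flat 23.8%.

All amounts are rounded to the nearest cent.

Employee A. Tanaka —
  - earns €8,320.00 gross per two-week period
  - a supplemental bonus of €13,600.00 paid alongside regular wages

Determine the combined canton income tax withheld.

Canton Income Tax: taxable = €8,320.00
  €342.00 + 19% × (€8,320.00 − €3,800.00) = €342.00 + 19% × €4,520.00 = €1,200.80
Supplemental (23.8% flat on bonus): 23.8% × €13,600.00 = €3,236.80
Total canton income tax: €1,200.80 + €3,236.80 = €4,437.60

€4,437.60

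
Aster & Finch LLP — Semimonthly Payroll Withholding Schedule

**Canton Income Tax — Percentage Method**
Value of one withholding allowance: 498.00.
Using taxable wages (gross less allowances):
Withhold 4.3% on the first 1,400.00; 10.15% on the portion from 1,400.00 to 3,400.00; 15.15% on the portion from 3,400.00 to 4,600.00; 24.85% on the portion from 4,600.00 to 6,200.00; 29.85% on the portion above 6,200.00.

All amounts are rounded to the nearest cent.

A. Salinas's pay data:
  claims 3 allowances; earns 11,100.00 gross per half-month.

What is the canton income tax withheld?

1,859.29

Canton Income Tax: taxable = 11,100.00 − 3×498.00 = 9,606.00
  842.60 + 29.85% × (9,606.00 − 6,200.00) = 842.60 + 29.85% × 3,406.00 = 1,859.29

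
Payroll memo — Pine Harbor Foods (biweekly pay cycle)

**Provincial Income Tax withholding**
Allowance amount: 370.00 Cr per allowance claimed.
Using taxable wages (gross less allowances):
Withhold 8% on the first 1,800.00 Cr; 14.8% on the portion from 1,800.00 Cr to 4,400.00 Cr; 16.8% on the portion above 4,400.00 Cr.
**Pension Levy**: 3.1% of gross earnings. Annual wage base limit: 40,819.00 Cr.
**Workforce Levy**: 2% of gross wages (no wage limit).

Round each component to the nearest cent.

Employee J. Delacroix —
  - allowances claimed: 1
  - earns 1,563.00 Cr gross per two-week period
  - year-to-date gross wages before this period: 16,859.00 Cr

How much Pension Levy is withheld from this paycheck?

Pension Levy: 3.1% × 1,563.00 Cr = 48.45 Cr

48.45 Cr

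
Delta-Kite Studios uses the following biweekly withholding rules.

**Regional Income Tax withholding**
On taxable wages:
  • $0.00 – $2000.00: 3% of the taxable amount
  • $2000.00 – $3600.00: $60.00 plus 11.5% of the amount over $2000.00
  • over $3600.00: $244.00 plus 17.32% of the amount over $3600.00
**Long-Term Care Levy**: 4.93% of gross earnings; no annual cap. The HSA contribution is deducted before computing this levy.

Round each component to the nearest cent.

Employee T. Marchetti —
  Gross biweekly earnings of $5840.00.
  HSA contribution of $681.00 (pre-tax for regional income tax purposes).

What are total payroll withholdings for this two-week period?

$768.36

Regional Income Tax: taxable = $5840.00 − $681.00 = $5159.00
  $244.00 + 17.32% × ($5159.00 − $3600.00) = $244.00 + 17.32% × $1559.00 = $514.02
Long-Term Care Levy: 4.93% × $5159.00 = $254.34
Total: $514.02 + $254.34 = $768.36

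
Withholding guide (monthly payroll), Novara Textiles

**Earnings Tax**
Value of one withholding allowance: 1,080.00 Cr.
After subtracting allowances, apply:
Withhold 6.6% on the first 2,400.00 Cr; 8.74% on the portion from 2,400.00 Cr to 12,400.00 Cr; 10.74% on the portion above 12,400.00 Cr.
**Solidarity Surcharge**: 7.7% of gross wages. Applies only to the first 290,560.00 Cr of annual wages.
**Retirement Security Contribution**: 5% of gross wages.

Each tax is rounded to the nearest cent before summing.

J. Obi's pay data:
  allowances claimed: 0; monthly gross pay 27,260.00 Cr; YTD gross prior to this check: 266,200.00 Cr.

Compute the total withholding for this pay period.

5,867.08 Cr

Earnings Tax: taxable = 27,260.00 Cr
  1,032.40 Cr + 10.74% × (27,260.00 Cr − 12,400.00 Cr) = 1,032.40 Cr + 10.74% × 14,860.00 Cr = 2,628.36 Cr
Solidarity Surcharge: cap 290,560.00 Cr − YTD 266,200.00 Cr = 24,360.00 Cr subject; 7.7% × 24,360.00 Cr = 1,875.72 Cr
Retirement Security Contribution: 5% × 27,260.00 Cr = 1,363.00 Cr
Total: 2,628.36 Cr + 1,875.72 Cr + 1,363.00 Cr = 5,867.08 Cr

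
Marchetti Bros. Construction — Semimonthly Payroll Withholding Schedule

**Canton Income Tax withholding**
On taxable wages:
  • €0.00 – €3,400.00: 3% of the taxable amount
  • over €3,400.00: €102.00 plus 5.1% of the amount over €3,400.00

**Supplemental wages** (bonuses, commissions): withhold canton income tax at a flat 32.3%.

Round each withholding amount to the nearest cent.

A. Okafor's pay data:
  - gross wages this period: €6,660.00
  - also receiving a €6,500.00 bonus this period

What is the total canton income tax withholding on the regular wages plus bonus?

€2,367.76

Canton Income Tax: taxable = €6,660.00
  €102.00 + 5.1% × (€6,660.00 − €3,400.00) = €102.00 + 5.1% × €3,260.00 = €268.26
Supplemental (32.3% flat on bonus): 32.3% × €6,500.00 = €2,099.50
Total canton income tax: €268.26 + €2,099.50 = €2,367.76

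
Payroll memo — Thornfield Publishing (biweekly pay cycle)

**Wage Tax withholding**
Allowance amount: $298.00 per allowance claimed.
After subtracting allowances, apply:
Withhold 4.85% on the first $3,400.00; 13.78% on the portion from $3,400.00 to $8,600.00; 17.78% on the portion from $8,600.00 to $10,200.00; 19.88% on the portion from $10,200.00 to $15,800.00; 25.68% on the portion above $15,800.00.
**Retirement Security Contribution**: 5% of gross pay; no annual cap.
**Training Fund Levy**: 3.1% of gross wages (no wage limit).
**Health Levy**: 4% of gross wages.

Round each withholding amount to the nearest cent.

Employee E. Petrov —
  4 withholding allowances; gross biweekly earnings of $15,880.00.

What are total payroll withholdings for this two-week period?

Wage Tax: taxable = $15,880.00 − 4×$298.00 = $14,688.00
  $1,165.94 + 19.88% × ($14,688.00 − $10,200.00) = $1,165.94 + 19.88% × $4,488.00 = $2,058.15
Retirement Security Contribution: 5% × $15,880.00 = $794.00
Training Fund Levy: 3.1% × $15,880.00 = $492.28
Health Levy: 4% × $15,880.00 = $635.20
Total: $2,058.15 + $794.00 + $492.28 + $635.20 = $3,979.63

$3,979.63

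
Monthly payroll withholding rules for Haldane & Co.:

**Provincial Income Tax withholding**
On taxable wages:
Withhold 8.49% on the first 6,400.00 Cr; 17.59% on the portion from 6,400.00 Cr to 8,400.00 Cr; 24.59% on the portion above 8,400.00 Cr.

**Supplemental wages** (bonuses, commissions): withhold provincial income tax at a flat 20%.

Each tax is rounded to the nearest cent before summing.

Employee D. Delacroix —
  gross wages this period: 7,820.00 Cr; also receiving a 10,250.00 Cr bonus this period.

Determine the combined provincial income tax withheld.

2,843.14 Cr

Provincial Income Tax: taxable = 7,820.00 Cr
  543.36 Cr + 17.59% × (7,820.00 Cr − 6,400.00 Cr) = 543.36 Cr + 17.59% × 1,420.00 Cr = 793.14 Cr
Supplemental (20% flat on bonus): 20% × 10,250.00 Cr = 2,050.00 Cr
Total provincial income tax: 793.14 Cr + 2,050.00 Cr = 2,843.14 Cr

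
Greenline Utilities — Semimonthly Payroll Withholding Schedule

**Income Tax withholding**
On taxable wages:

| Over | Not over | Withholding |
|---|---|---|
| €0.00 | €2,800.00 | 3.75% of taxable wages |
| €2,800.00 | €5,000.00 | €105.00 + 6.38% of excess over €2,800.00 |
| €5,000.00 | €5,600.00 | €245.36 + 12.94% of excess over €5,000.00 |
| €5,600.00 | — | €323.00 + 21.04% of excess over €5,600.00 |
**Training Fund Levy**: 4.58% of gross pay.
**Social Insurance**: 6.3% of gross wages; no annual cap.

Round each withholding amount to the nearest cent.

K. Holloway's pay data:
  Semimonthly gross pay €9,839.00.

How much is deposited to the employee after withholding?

Income Tax: taxable = €9,839.00
  €323.00 + 21.04% × (€9,839.00 − €5,600.00) = €323.00 + 21.04% × €4,239.00 = €1,214.89
Training Fund Levy: 4.58% × €9,839.00 = €450.63
Social Insurance: 6.3% × €9,839.00 = €619.86
Total withheld: €1,214.89 + €450.63 + €619.86 = €2,285.38
Net pay: €9,839.00 − €2,285.38 = €7,553.62

€7,553.62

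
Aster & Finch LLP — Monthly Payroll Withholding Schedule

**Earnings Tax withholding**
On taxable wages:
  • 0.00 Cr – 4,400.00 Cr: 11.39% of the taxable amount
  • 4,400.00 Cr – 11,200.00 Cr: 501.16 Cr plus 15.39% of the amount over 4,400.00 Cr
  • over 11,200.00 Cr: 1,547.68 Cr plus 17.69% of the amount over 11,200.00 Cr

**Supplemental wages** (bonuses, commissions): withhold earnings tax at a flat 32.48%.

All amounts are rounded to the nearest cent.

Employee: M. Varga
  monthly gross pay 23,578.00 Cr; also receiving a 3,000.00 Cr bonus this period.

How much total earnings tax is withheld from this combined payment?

Earnings Tax: taxable = 23,578.00 Cr
  1,547.68 Cr + 17.69% × (23,578.00 Cr − 11,200.00 Cr) = 1,547.68 Cr + 17.69% × 12,378.00 Cr = 3,737.35 Cr
Supplemental (32.48% flat on bonus): 32.48% × 3,000.00 Cr = 974.40 Cr
Total earnings tax: 3,737.35 Cr + 974.40 Cr = 4,711.75 Cr

4,711.75 Cr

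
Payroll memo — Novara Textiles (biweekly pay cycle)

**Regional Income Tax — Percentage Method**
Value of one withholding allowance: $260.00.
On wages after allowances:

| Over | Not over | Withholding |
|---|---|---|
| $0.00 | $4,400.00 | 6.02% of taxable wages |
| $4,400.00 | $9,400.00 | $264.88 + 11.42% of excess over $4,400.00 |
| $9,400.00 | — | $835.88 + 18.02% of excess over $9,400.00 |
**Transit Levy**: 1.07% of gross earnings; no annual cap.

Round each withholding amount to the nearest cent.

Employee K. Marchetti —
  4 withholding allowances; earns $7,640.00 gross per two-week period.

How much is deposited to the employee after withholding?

Regional Income Tax: taxable = $7,640.00 − 4×$260.00 = $6,600.00
  $264.88 + 11.42% × ($6,600.00 − $4,400.00) = $264.88 + 11.42% × $2,200.00 = $516.12
Transit Levy: 1.07% × $7,640.00 = $81.75
Total withheld: $516.12 + $81.75 = $597.87
Net pay: $7,640.00 − $597.87 = $7,042.13

$7,042.13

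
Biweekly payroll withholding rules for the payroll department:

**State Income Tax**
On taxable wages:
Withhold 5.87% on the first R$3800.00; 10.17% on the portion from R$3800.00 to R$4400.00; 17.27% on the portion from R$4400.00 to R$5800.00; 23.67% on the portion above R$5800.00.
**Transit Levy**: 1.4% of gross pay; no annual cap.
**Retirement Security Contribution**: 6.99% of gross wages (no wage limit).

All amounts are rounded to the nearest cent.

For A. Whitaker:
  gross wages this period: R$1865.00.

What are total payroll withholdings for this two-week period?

R$265.95

State Income Tax: taxable = R$1865.00
  5.87% × R$1865.00 = R$109.48
Transit Levy: 1.4% × R$1865.00 = R$26.11
Retirement Security Contribution: 6.99% × R$1865.00 = R$130.36
Total: R$109.48 + R$26.11 + R$130.36 = R$265.95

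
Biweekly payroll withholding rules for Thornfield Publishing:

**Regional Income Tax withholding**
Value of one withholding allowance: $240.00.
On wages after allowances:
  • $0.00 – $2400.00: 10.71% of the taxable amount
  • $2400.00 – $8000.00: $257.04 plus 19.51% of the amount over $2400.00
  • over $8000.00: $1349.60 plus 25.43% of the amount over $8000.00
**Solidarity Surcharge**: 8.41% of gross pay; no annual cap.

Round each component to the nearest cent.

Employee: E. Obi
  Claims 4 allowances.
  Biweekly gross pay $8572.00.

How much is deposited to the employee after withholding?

$6577.19

Regional Income Tax: taxable = $8572.00 − 4×$240.00 = $7612.00
  $257.04 + 19.51% × ($7612.00 − $2400.00) = $257.04 + 19.51% × $5212.00 = $1273.90
Solidarity Surcharge: 8.41% × $8572.00 = $720.91
Total withheld: $1273.90 + $720.91 = $1994.81
Net pay: $8572.00 − $1994.81 = $6577.19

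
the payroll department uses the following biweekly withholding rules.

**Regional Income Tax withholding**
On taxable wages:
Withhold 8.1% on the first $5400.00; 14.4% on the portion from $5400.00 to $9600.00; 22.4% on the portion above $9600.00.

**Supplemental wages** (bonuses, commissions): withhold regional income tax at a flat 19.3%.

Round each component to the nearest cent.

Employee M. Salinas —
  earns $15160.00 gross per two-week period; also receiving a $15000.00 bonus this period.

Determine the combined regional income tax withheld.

$5182.64

Regional Income Tax: taxable = $15160.00
  $1042.20 + 22.4% × ($15160.00 − $9600.00) = $1042.20 + 22.4% × $5560.00 = $2287.64
Supplemental (19.3% flat on bonus): 19.3% × $15000.00 = $2895.00
Total regional income tax: $2287.64 + $2895.00 = $5182.64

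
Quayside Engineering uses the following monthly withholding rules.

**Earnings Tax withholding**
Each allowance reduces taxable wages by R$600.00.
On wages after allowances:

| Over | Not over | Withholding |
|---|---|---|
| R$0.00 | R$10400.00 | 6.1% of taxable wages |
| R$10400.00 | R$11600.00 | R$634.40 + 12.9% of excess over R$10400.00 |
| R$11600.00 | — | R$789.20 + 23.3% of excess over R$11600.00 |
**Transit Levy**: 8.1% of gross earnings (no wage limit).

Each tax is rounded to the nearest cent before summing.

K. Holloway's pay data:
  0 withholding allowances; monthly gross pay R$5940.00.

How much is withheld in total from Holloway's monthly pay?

R$843.48

Earnings Tax: taxable = R$5940.00
  6.1% × R$5940.00 = R$362.34
Transit Levy: 8.1% × R$5940.00 = R$481.14
Total: R$362.34 + R$481.14 = R$843.48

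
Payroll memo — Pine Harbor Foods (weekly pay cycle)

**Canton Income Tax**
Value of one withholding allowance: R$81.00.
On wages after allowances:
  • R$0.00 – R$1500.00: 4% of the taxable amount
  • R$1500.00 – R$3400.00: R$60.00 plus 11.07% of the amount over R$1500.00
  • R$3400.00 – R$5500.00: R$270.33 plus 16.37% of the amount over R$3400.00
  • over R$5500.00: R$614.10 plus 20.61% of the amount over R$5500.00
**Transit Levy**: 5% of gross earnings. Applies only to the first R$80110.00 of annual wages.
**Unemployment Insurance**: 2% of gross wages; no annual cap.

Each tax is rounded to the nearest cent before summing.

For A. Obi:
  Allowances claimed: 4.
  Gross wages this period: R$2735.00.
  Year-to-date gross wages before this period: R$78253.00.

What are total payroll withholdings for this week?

R$308.40

Canton Income Tax: taxable = R$2735.00 − 4×R$81.00 = R$2411.00
  R$60.00 + 11.07% × (R$2411.00 − R$1500.00) = R$60.00 + 11.07% × R$911.00 = R$160.85
Transit Levy: cap R$80110.00 − YTD R$78253.00 = R$1857.00 subject; 5% × R$1857.00 = R$92.85
Unemployment Insurance: 2% × R$2735.00 = R$54.70
Total: R$160.85 + R$92.85 + R$54.70 = R$308.40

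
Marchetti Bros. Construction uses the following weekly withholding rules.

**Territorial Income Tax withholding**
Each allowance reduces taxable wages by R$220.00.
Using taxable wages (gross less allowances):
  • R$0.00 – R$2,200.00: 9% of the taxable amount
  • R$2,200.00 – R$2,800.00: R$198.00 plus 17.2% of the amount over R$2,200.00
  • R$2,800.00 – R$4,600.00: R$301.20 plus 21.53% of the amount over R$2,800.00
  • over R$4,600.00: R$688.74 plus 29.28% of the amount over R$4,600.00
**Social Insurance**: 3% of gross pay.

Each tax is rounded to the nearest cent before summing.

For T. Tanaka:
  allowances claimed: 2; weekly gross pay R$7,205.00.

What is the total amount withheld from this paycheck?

Territorial Income Tax: taxable = R$7,205.00 − 2×R$220.00 = R$6,765.00
  R$688.74 + 29.28% × (R$6,765.00 − R$4,600.00) = R$688.74 + 29.28% × R$2,165.00 = R$1,322.65
Social Insurance: 3% × R$7,205.00 = R$216.15
Total: R$1,322.65 + R$216.15 = R$1,538.80

R$1,538.80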